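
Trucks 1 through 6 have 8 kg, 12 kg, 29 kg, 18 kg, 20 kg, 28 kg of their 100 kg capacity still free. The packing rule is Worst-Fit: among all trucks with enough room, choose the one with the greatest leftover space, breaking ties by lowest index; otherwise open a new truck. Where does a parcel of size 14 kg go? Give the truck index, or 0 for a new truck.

3

Trucks with room: truck 3 (29 kg), truck 4 (18 kg), truck 5 (20 kg), truck 6 (28 kg).
Most room is truck 3 with 29 kg free.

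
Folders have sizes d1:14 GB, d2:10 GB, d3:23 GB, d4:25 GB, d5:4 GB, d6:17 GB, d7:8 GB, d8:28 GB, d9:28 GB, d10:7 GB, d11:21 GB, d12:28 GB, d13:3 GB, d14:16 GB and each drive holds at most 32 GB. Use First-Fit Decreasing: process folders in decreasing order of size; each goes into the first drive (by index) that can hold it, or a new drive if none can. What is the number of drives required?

8

Sorted descending: 28, 28, 28, 25, 23, 21, 17, 16, 14, 10, 8, 7, 4, 3.
Put 28 GB in drive 1; 4 GB remain.
Put 28 GB in drive 2; 4 GB remain.
Put 28 GB in drive 3; 4 GB remain.
Put 25 GB in drive 4; 7 GB remain.
Put 23 GB in drive 5; 9 GB remain.
Put 21 GB in drive 6; 11 GB remain.
Put 17 GB in drive 7; 15 GB remain.
Put 16 GB in drive 8; 16 GB remain.
Put 14 GB in drive 7; 1 GB remain.
Put 10 GB in drive 6; 1 GB remain.
Put 8 GB in drive 5; 1 GB remain.
Put 7 GB in drive 4; 0 GB remain.
Put 4 GB in drive 1; 0 GB remain.
Put 3 GB in drive 2; 1 GB remain.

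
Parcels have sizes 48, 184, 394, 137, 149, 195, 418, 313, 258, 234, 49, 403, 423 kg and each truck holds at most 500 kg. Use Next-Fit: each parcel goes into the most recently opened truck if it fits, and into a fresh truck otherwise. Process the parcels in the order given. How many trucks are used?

truck 1: place 48 kg, 452 kg left
truck 1: place 184 kg, 268 kg left
truck 2: place 394 kg, 106 kg left
truck 3: place 137 kg, 363 kg left
truck 3: place 149 kg, 214 kg left
truck 3: place 195 kg, 19 kg left
truck 4: place 418 kg, 82 kg left
truck 5: place 313 kg, 187 kg left
truck 6: place 258 kg, 242 kg left
truck 6: place 234 kg, 8 kg left
truck 7: place 49 kg, 451 kg left
truck 7: place 403 kg, 48 kg left
truck 8: place 423 kg, 77 kg left

8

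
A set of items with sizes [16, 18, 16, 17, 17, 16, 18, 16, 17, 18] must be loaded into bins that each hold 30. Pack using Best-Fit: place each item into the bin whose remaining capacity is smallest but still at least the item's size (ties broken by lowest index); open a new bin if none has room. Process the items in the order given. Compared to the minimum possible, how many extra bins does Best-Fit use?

Best-Fit: [16] [18] [16] [17] [17] [16] [18] [16] [17] [18] → 10 bins.
10 items exceed 15 (half the capacity), and no two of those can share a bin, so at least 10 bins are needed.
So 10 is already optimal.

0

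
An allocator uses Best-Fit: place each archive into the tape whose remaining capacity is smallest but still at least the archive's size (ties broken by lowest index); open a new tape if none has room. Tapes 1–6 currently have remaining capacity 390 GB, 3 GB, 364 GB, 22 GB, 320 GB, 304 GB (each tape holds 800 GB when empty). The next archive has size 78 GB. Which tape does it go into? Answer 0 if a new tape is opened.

6

Tapes with room: tape 1 (390 GB), tape 3 (364 GB), tape 5 (320 GB), tape 6 (304 GB).
Tightest fit is tape 6 with 304 GB free.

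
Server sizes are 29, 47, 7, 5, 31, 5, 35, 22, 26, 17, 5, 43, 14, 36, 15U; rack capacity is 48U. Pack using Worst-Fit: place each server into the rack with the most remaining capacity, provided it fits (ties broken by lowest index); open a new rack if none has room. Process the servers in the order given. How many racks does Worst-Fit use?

9 racks

Put 29U in rack 1; 19U remain.
Put 47U in rack 2; 1U remain.
Put 7U in rack 1; 12U remain.
Put 5U in rack 1; 7U remain.
Put 31U in rack 3; 17U remain.
Put 5U in rack 3; 12U remain.
Put 35U in rack 4; 13U remain.
Put 22U in rack 5; 26U remain.
Put 26U in rack 5; 0U remain.
Put 17U in rack 6; 31U remain.
Put 5U in rack 6; 26U remain.
Put 43U in rack 7; 5U remain.
Put 14U in rack 6; 12U remain.
Put 36U in rack 8; 12U remain.
Put 15U in rack 9; 33U remain.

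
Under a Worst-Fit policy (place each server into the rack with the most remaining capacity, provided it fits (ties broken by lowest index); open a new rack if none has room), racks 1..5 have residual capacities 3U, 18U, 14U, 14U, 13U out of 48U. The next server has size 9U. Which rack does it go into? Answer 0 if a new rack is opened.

Racks with room: rack 2 (18U), rack 3 (14U), rack 4 (14U), rack 5 (13U).
Most room is rack 2 with 18U free.

2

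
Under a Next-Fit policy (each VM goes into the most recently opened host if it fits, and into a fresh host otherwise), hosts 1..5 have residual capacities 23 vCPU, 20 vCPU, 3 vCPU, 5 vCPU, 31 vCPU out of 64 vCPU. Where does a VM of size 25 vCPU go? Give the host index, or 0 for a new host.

5

Next-Fit only looks at host 5, which has 31 vCPU free.
25 vCPU fits there.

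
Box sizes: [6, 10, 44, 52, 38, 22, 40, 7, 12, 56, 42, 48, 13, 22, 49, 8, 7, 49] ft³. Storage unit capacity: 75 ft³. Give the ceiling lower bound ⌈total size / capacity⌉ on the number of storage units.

7 storage units

Total size = 6 + 10 + 44 + 52 + 38 + 22 + 40 + 7 + 12 + 56 + 42 + 48 + 13 + 22 + 49 + 8 + 7 + 49 = 525 ft³.
⌈525 / 75⌉ = 7.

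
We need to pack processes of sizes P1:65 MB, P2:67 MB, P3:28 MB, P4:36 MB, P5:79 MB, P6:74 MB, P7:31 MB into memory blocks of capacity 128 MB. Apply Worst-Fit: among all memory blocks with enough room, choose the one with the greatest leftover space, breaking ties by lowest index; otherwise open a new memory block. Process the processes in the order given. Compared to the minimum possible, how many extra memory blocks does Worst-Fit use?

0

Worst-Fit: [65,28] [67,36] [79] [74,31] → 4 memory blocks.
4 processes exceed 64 MB (half the capacity), and no two of those can share a memory block, so at least 4 memory blocks are needed.
So 4 is already optimal.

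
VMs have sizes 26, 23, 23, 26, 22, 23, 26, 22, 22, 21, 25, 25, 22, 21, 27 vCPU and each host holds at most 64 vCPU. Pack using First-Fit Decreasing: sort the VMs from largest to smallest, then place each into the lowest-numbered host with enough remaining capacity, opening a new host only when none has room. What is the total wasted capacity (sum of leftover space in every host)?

94

Sorted descending: 27, 26, 26, 26, 25, 25, 23, 23, 23, 22, 22, 22, 22, 21, 21.
host 1: place 27 vCPU, 37 vCPU left
host 1: place 26 vCPU, 11 vCPU left
host 2: place 26 vCPU, 38 vCPU left
host 2: place 26 vCPU, 12 vCPU left
host 3: place 25 vCPU, 39 vCPU left
host 3: place 25 vCPU, 14 vCPU left
host 4: place 23 vCPU, 41 vCPU left
host 4: place 23 vCPU, 18 vCPU left
host 5: place 23 vCPU, 41 vCPU left
host 5: place 22 vCPU, 19 vCPU left
host 6: place 22 vCPU, 42 vCPU left
host 6: place 22 vCPU, 20 vCPU left
host 7: place 22 vCPU, 42 vCPU left
host 7: place 21 vCPU, 21 vCPU left
host 7: place 21 vCPU, 0 vCPU left
7 hosts × 64 vCPU = 448 vCPU; used 354 vCPU; unused 94 vCPU.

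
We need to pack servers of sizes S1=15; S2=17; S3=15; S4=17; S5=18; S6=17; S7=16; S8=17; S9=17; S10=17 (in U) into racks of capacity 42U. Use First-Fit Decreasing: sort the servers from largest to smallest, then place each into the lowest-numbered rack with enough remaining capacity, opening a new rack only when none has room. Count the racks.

5 racks

Sorted descending: 18, 17, 17, 17, 17, 17, 17, 16, 15, 15.
rack 1: place 18U, 24U left
rack 1: place 17U, 7U left
rack 2: place 17U, 25U left
rack 2: place 17U, 8U left
rack 3: place 17U, 25U left
rack 3: place 17U, 8U left
rack 4: place 17U, 25U left
rack 4: place 16U, 9U left
rack 5: place 15U, 27U left
rack 5: place 15U, 12U left
Final racks: [18,17] [17,17] [17,17] [17,16] [15,15].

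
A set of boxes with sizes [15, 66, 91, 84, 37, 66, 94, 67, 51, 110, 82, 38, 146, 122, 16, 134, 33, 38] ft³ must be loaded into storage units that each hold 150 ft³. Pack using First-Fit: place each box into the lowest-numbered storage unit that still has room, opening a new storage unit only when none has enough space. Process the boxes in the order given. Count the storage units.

15 ft³ → storage unit 1 (remaining 135 ft³)
66 ft³ → storage unit 1 (remaining 69 ft³)
91 ft³ → storage unit 2 (remaining 59 ft³)
84 ft³ → storage unit 3 (remaining 66 ft³)
37 ft³ → storage unit 1 (remaining 32 ft³)
66 ft³ → storage unit 3 (remaining 0 ft³)
94 ft³ → storage unit 4 (remaining 56 ft³)
67 ft³ → storage unit 5 (remaining 83 ft³)
51 ft³ → storage unit 2 (remaining 8 ft³)
110 ft³ → storage unit 6 (remaining 40 ft³)
82 ft³ → storage unit 5 (remaining 1 ft³)
38 ft³ → storage unit 4 (remaining 18 ft³)
146 ft³ → storage unit 7 (remaining 4 ft³)
122 ft³ → storage unit 8 (remaining 28 ft³)
16 ft³ → storage unit 1 (remaining 16 ft³)
134 ft³ → storage unit 9 (remaining 16 ft³)
33 ft³ → storage unit 6 (remaining 7 ft³)
38 ft³ → storage unit 10 (remaining 112 ft³)

10 storage units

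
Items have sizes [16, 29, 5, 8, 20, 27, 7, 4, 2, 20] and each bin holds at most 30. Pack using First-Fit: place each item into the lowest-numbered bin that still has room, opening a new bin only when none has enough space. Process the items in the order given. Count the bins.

5

16 → bin 1 (remaining 14)
29 → bin 2 (remaining 1)
5 → bin 1 (remaining 9)
8 → bin 1 (remaining 1)
20 → bin 3 (remaining 10)
27 → bin 4 (remaining 3)
7 → bin 3 (remaining 3)
4 → bin 5 (remaining 26)
2 → bin 3 (remaining 1)
20 → bin 5 (remaining 6)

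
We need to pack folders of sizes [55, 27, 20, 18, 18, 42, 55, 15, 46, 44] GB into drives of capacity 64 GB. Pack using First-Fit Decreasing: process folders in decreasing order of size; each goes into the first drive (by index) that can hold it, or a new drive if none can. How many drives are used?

Sorted descending: 55, 55, 46, 44, 42, 27, 20, 18, 18, 15.
55 GB → drive 1 (remaining 9 GB)
55 GB → drive 2 (remaining 9 GB)
46 GB → drive 3 (remaining 18 GB)
44 GB → drive 4 (remaining 20 GB)
42 GB → drive 5 (remaining 22 GB)
27 GB → drive 6 (remaining 37 GB)
20 GB → drive 4 (remaining 0 GB)
18 GB → drive 3 (remaining 0 GB)
18 GB → drive 5 (remaining 4 GB)
15 GB → drive 6 (remaining 22 GB)
Final drives: [55] [55] [46,18] [44,20] [42,18] [27,15].

6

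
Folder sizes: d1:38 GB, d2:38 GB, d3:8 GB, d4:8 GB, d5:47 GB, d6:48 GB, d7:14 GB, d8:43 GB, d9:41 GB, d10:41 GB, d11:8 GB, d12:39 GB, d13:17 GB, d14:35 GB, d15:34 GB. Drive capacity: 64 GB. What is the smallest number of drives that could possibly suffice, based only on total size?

Total size = 38 + 38 + 8 + 8 + 47 + 48 + 14 + 43 + 41 + 41 + 8 + 39 + 17 + 35 + 34 = 459 GB.
⌈459 / 64⌉ = 8.

8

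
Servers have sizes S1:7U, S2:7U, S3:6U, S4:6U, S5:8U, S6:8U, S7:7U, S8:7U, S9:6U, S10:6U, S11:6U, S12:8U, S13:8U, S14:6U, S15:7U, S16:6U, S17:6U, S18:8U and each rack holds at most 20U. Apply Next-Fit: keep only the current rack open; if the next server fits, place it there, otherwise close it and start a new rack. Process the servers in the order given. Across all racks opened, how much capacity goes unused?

Put S1 (7U) in rack 1; 13U remain.
Put S2 (7U) in rack 1; 6U remain.
Put S3 (6U) in rack 1; 0U remain.
Put S4 (6U) in rack 2; 14U remain.
Put S5 (8U) in rack 2; 6U remain.
Put S6 (8U) in rack 3; 12U remain.
Put S7 (7U) in rack 3; 5U remain.
Put S8 (7U) in rack 4; 13U remain.
Put S9 (6U) in rack 4; 7U remain.
Put S10 (6U) in rack 4; 1U remain.
Put S11 (6U) in rack 5; 14U remain.
Put S12 (8U) in rack 5; 6U remain.
Put S13 (8U) in rack 6; 12U remain.
Put S14 (6U) in rack 6; 6U remain.
Put S15 (7U) in rack 7; 13U remain.
Put S16 (6U) in rack 7; 7U remain.
Put S17 (6U) in rack 7; 1U remain.
Put S18 (8U) in rack 8; 12U remain.
8 racks × 20U = 160U; used 123U; unused 37U.

37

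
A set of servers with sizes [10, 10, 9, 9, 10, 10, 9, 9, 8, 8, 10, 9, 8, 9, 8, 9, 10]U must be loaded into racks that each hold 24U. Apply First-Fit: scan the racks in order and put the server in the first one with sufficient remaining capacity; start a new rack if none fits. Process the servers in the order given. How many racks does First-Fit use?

8

rack 1: place 10U, 14U left
rack 1: place 10U, 4U left
rack 2: place 9U, 15U left
rack 2: place 9U, 6U left
rack 3: place 10U, 14U left
rack 3: place 10U, 4U left
rack 4: place 9U, 15U left
rack 4: place 9U, 6U left
rack 5: place 8U, 16U left
rack 5: place 8U, 8U left
rack 6: place 10U, 14U left
rack 6: place 9U, 5U left
rack 5: place 8U, 0U left
rack 7: place 9U, 15U left
rack 7: place 8U, 7U left
rack 8: place 9U, 15U left
rack 8: place 10U, 5U left
Final racks: [10,10] [9,9] [10,10] [9,9] [8,8,8] [10,9] [9,8] [9,10].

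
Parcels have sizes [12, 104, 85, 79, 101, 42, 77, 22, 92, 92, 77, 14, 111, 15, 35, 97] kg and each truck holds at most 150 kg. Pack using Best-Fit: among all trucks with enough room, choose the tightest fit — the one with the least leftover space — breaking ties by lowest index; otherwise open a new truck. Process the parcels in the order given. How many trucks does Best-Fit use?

truck 1: place 12 kg, 138 kg left
truck 1: place 104 kg, 34 kg left
truck 2: place 85 kg, 65 kg left
truck 3: place 79 kg, 71 kg left
truck 4: place 101 kg, 49 kg left
truck 4: place 42 kg, 7 kg left
truck 5: place 77 kg, 73 kg left
truck 1: place 22 kg, 12 kg left
truck 6: place 92 kg, 58 kg left
truck 7: place 92 kg, 58 kg left
truck 8: place 77 kg, 73 kg left
truck 6: place 14 kg, 44 kg left
truck 9: place 111 kg, 39 kg left
truck 9: place 15 kg, 24 kg left
truck 6: place 35 kg, 9 kg left
truck 10: place 97 kg, 53 kg left

10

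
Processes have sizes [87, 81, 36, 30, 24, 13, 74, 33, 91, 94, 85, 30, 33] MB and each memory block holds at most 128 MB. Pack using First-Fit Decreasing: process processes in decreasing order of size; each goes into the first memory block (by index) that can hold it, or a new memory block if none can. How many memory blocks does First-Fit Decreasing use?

Sorted descending: 94, 91, 87, 85, 81, 74, 36, 33, 33, 30, 30, 24, 13.
memory block 1: place 94 MB, 34 MB left
memory block 2: place 91 MB, 37 MB left
memory block 3: place 87 MB, 41 MB left
memory block 4: place 85 MB, 43 MB left
memory block 5: place 81 MB, 47 MB left
memory block 6: place 74 MB, 54 MB left
memory block 2: place 36 MB, 1 MB left
memory block 1: place 33 MB, 1 MB left
memory block 3: place 33 MB, 8 MB left
memory block 4: place 30 MB, 13 MB left
memory block 5: place 30 MB, 17 MB left
memory block 6: place 24 MB, 30 MB left
memory block 4: place 13 MB, 0 MB left

6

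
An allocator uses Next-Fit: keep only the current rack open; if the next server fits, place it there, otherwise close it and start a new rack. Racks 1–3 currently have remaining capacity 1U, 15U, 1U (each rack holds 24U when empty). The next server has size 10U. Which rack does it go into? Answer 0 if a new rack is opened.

0

Next-Fit only looks at rack 3, which has 1U free.
10U does not fit, so a new rack is opened.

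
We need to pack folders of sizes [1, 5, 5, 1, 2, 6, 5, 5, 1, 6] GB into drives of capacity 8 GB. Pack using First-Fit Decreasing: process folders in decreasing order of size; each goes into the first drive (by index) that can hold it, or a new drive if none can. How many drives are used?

6

Sorted descending: 6, 6, 5, 5, 5, 5, 2, 1, 1, 1.
drive 1: place 6 GB, 2 GB left
drive 2: place 6 GB, 2 GB left
drive 3: place 5 GB, 3 GB left
drive 4: place 5 GB, 3 GB left
drive 5: place 5 GB, 3 GB left
drive 6: place 5 GB, 3 GB left
drive 1: place 2 GB, 0 GB left
drive 2: place 1 GB, 1 GB left
drive 2: place 1 GB, 0 GB left
drive 3: place 1 GB, 2 GB left
Final drives: [6,2] [6,1,1] [5,1] [5] [5] [5].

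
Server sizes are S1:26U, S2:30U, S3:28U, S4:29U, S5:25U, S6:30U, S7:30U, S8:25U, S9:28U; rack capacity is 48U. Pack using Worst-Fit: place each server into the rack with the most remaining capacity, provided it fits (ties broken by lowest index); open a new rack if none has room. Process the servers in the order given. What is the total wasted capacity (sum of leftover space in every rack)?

181

S1 (26U) → rack 1 (remaining 22U)
S2 (30U) → rack 2 (remaining 18U)
S3 (28U) → rack 3 (remaining 20U)
S4 (29U) → rack 4 (remaining 19U)
S5 (25U) → rack 5 (remaining 23U)
S6 (30U) → rack 6 (remaining 18U)
S7 (30U) → rack 7 (remaining 18U)
S8 (25U) → rack 8 (remaining 23U)
S9 (28U) → rack 9 (remaining 20U)
9 racks × 48U = 432U; used 251U; unused 181U.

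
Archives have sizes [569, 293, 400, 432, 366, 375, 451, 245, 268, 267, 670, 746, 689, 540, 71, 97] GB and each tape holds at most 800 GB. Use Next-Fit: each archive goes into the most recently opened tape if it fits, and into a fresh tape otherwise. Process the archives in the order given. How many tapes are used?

10

569 GB → tape 1 (remaining 231 GB)
293 GB → tape 2 (remaining 507 GB)
400 GB → tape 2 (remaining 107 GB)
432 GB → tape 3 (remaining 368 GB)
366 GB → tape 3 (remaining 2 GB)
375 GB → tape 4 (remaining 425 GB)
451 GB → tape 5 (remaining 349 GB)
245 GB → tape 5 (remaining 104 GB)
268 GB → tape 6 (remaining 532 GB)
267 GB → tape 6 (remaining 265 GB)
670 GB → tape 7 (remaining 130 GB)
746 GB → tape 8 (remaining 54 GB)
689 GB → tape 9 (remaining 111 GB)
540 GB → tape 10 (remaining 260 GB)
71 GB → tape 10 (remaining 189 GB)
97 GB → tape 10 (remaining 92 GB)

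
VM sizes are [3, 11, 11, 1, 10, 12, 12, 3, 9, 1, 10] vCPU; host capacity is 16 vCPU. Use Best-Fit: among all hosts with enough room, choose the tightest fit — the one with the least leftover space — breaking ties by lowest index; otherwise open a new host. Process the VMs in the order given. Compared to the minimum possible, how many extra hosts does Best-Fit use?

0

Best-Fit: [3,11,1,1] [11] [10] [12,3] [12] [9] [10] → 7 hosts.
7 VMs exceed 8 vCPU (half the capacity), and no two of those can share a host, so at least 7 hosts are needed.
So 7 is already optimal.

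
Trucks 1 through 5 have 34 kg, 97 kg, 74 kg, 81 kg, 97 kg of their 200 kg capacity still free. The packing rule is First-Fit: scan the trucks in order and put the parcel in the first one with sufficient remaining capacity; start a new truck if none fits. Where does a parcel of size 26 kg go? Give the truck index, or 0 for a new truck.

1

Trucks with room: truck 1 (34 kg), truck 2 (97 kg), truck 3 (74 kg), truck 4 (81 kg), truck 5 (97 kg).
The first with room is truck 1.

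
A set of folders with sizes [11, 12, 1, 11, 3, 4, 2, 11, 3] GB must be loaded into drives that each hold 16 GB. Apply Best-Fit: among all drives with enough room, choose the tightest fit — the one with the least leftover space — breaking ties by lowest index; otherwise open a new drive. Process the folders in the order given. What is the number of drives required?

4

Put 11 GB in drive 1; 5 GB remain.
Put 12 GB in drive 2; 4 GB remain.
Put 1 GB in drive 2; 3 GB remain.
Put 11 GB in drive 3; 5 GB remain.
Put 3 GB in drive 2; 0 GB remain.
Put 4 GB in drive 1; 1 GB remain.
Put 2 GB in drive 3; 3 GB remain.
Put 11 GB in drive 4; 5 GB remain.
Put 3 GB in drive 3; 0 GB remain.
Final drives: [11,4] [12,1,3] [11,2,3] [11].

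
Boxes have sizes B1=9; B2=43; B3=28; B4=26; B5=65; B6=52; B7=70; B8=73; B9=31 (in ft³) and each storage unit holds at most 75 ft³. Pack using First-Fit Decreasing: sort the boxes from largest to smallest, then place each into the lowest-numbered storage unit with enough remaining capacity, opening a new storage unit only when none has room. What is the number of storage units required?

Sorted descending: 73, 70, 65, 52, 43, 31, 28, 26, 9.
Put 73 ft³ in storage unit 1; 2 ft³ remain.
Put 70 ft³ in storage unit 2; 5 ft³ remain.
Put 65 ft³ in storage unit 3; 10 ft³ remain.
Put 52 ft³ in storage unit 4; 23 ft³ remain.
Put 43 ft³ in storage unit 5; 32 ft³ remain.
Put 31 ft³ in storage unit 5; 1 ft³ remain.
Put 28 ft³ in storage unit 6; 47 ft³ remain.
Put 26 ft³ in storage unit 6; 21 ft³ remain.
Put 9 ft³ in storage unit 3; 1 ft³ remain.

6 storage units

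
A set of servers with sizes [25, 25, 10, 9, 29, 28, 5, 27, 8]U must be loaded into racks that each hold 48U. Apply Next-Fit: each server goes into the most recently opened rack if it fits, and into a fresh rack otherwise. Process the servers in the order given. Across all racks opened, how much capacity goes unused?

Put 25U in rack 1; 23U remain.
Put 25U in rack 2; 23U remain.
Put 10U in rack 2; 13U remain.
Put 9U in rack 2; 4U remain.
Put 29U in rack 3; 19U remain.
Put 28U in rack 4; 20U remain.
Put 5U in rack 4; 15U remain.
Put 27U in rack 5; 21U remain.
Put 8U in rack 5; 13U remain.
5 racks × 48U = 240U; used 166U; unused 74U.

74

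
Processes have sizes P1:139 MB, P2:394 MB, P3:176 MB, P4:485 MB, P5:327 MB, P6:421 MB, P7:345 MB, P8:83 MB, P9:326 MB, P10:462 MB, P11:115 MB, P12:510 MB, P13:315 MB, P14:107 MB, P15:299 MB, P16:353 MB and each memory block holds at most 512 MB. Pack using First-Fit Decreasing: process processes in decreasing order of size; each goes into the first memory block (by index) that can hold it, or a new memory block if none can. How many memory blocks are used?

Sorted descending: 510, 485, 462, 421, 394, 353, 345, 327, 326, 315, 299, 176, 139, 115, 107, 83.
memory block 1: place 510 MB, 2 MB left
memory block 2: place 485 MB, 27 MB left
memory block 3: place 462 MB, 50 MB left
memory block 4: place 421 MB, 91 MB left
memory block 5: place 394 MB, 118 MB left
memory block 6: place 353 MB, 159 MB left
memory block 7: place 345 MB, 167 MB left
memory block 8: place 327 MB, 185 MB left
memory block 9: place 326 MB, 186 MB left
memory block 10: place 315 MB, 197 MB left
memory block 11: place 299 MB, 213 MB left
memory block 8: place 176 MB, 9 MB left
memory block 6: place 139 MB, 20 MB left
memory block 5: place 115 MB, 3 MB left
memory block 7: place 107 MB, 60 MB left
memory block 4: place 83 MB, 8 MB left

11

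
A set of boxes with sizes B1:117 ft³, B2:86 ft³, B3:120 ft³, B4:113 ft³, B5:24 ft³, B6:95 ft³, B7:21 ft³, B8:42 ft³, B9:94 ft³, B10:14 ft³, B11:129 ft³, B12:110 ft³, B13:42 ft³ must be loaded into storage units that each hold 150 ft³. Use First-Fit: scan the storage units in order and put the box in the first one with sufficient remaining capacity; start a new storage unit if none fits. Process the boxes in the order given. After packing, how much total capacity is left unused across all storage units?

B1 (117 ft³) → storage unit 1 (remaining 33 ft³)
B2 (86 ft³) → storage unit 2 (remaining 64 ft³)
B3 (120 ft³) → storage unit 3 (remaining 30 ft³)
B4 (113 ft³) → storage unit 4 (remaining 37 ft³)
B5 (24 ft³) → storage unit 1 (remaining 9 ft³)
B6 (95 ft³) → storage unit 5 (remaining 55 ft³)
B7 (21 ft³) → storage unit 2 (remaining 43 ft³)
B8 (42 ft³) → storage unit 2 (remaining 1 ft³)
B9 (94 ft³) → storage unit 6 (remaining 56 ft³)
B10 (14 ft³) → storage unit 3 (remaining 16 ft³)
B11 (129 ft³) → storage unit 7 (remaining 21 ft³)
B12 (110 ft³) → storage unit 8 (remaining 40 ft³)
B13 (42 ft³) → storage unit 5 (remaining 13 ft³)
8 storage units × 150 ft³ = 1200 ft³; used 1007 ft³; unused 193 ft³.

193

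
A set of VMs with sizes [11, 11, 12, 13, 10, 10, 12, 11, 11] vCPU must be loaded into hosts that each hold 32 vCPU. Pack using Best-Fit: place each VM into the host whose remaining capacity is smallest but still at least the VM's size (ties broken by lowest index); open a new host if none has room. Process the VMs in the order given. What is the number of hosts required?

host 1: place 11 vCPU, 21 vCPU left
host 1: place 11 vCPU, 10 vCPU left
host 2: place 12 vCPU, 20 vCPU left
host 2: place 13 vCPU, 7 vCPU left
host 1: place 10 vCPU, 0 vCPU left
host 3: place 10 vCPU, 22 vCPU left
host 3: place 12 vCPU, 10 vCPU left
host 4: place 11 vCPU, 21 vCPU left
host 4: place 11 vCPU, 10 vCPU left

4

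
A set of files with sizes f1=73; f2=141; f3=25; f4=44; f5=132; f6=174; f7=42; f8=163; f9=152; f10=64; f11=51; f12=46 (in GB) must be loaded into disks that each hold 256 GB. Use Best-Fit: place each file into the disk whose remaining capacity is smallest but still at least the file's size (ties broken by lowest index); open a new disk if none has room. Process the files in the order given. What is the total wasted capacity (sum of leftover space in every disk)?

f1 (73 GB) → disk 1 (remaining 183 GB)
f2 (141 GB) → disk 1 (remaining 42 GB)
f3 (25 GB) → disk 1 (remaining 17 GB)
f4 (44 GB) → disk 2 (remaining 212 GB)
f5 (132 GB) → disk 2 (remaining 80 GB)
f6 (174 GB) → disk 3 (remaining 82 GB)
f7 (42 GB) → disk 2 (remaining 38 GB)
f8 (163 GB) → disk 4 (remaining 93 GB)
f9 (152 GB) → disk 5 (remaining 104 GB)
f10 (64 GB) → disk 3 (remaining 18 GB)
f11 (51 GB) → disk 4 (remaining 42 GB)
f12 (46 GB) → disk 5 (remaining 58 GB)
5 disks × 256 GB = 1280 GB; used 1107 GB; unused 173 GB.

173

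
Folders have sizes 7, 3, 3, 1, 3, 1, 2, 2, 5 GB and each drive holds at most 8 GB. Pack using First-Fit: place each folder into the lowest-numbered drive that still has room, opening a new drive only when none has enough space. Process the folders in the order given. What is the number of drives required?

7 GB → drive 1 (remaining 1 GB)
3 GB → drive 2 (remaining 5 GB)
3 GB → drive 2 (remaining 2 GB)
1 GB → drive 1 (remaining 0 GB)
3 GB → drive 3 (remaining 5 GB)
1 GB → drive 2 (remaining 1 GB)
2 GB → drive 3 (remaining 3 GB)
2 GB → drive 3 (remaining 1 GB)
5 GB → drive 4 (remaining 3 GB)
Final drives: [7,1] [3,3,1] [3,2,2] [5].

4 drives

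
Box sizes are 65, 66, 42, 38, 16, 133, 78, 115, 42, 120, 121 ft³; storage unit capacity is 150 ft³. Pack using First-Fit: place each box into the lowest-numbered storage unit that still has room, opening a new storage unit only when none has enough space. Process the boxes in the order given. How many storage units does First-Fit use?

storage unit 1: place 65 ft³, 85 ft³ left
storage unit 1: place 66 ft³, 19 ft³ left
storage unit 2: place 42 ft³, 108 ft³ left
storage unit 2: place 38 ft³, 70 ft³ left
storage unit 1: place 16 ft³, 3 ft³ left
storage unit 3: place 133 ft³, 17 ft³ left
storage unit 4: place 78 ft³, 72 ft³ left
storage unit 5: place 115 ft³, 35 ft³ left
storage unit 2: place 42 ft³, 28 ft³ left
storage unit 6: place 120 ft³, 30 ft³ left
storage unit 7: place 121 ft³, 29 ft³ left

7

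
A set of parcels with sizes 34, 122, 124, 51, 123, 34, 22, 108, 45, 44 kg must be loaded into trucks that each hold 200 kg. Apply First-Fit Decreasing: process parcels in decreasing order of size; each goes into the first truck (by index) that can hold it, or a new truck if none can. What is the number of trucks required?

Sorted descending: 124, 123, 122, 108, 51, 45, 44, 34, 34, 22.
Put 124 kg in truck 1; 76 kg remain.
Put 123 kg in truck 2; 77 kg remain.
Put 122 kg in truck 3; 78 kg remain.
Put 108 kg in truck 4; 92 kg remain.
Put 51 kg in truck 1; 25 kg remain.
Put 45 kg in truck 2; 32 kg remain.
Put 44 kg in truck 3; 34 kg remain.
Put 34 kg in truck 3; 0 kg remain.
Put 34 kg in truck 4; 58 kg remain.
Put 22 kg in truck 1; 3 kg remain.

4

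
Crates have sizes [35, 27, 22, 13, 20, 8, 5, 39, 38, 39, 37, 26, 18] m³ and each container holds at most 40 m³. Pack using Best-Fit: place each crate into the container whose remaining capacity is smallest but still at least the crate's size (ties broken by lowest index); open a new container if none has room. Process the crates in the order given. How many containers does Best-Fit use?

9 containers

container 1: place 35 m³, 5 m³ left
container 2: place 27 m³, 13 m³ left
container 3: place 22 m³, 18 m³ left
container 2: place 13 m³, 0 m³ left
container 4: place 20 m³, 20 m³ left
container 3: place 8 m³, 10 m³ left
container 1: place 5 m³, 0 m³ left
container 5: place 39 m³, 1 m³ left
container 6: place 38 m³, 2 m³ left
container 7: place 39 m³, 1 m³ left
container 8: place 37 m³, 3 m³ left
container 9: place 26 m³, 14 m³ left
container 4: place 18 m³, 2 m³ left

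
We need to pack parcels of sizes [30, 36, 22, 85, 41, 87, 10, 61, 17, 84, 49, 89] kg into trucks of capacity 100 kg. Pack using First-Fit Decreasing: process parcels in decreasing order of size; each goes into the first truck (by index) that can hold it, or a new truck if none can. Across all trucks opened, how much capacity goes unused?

89

Sorted descending: 89, 87, 85, 84, 61, 49, 41, 36, 30, 22, 17, 10.
truck 1: place 89 kg, 11 kg left
truck 2: place 87 kg, 13 kg left
truck 3: place 85 kg, 15 kg left
truck 4: place 84 kg, 16 kg left
truck 5: place 61 kg, 39 kg left
truck 6: place 49 kg, 51 kg left
truck 6: place 41 kg, 10 kg left
truck 5: place 36 kg, 3 kg left
truck 7: place 30 kg, 70 kg left
truck 7: place 22 kg, 48 kg left
truck 7: place 17 kg, 31 kg left
truck 1: place 10 kg, 1 kg left
7 trucks × 100 kg = 700 kg; used 611 kg; unused 89 kg.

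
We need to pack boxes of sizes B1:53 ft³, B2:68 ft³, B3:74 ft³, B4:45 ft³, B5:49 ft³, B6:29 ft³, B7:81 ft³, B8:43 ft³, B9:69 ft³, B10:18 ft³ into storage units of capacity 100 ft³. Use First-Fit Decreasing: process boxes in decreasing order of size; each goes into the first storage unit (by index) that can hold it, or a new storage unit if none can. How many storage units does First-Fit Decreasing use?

6

Sorted descending: 81, 74, 69, 68, 53, 49, 45, 43, 29, 18.
Put 81 ft³ in storage unit 1; 19 ft³ remain.
Put 74 ft³ in storage unit 2; 26 ft³ remain.
Put 69 ft³ in storage unit 3; 31 ft³ remain.
Put 68 ft³ in storage unit 4; 32 ft³ remain.
Put 53 ft³ in storage unit 5; 47 ft³ remain.
Put 49 ft³ in storage unit 6; 51 ft³ remain.
Put 45 ft³ in storage unit 5; 2 ft³ remain.
Put 43 ft³ in storage unit 6; 8 ft³ remain.
Put 29 ft³ in storage unit 3; 2 ft³ remain.
Put 18 ft³ in storage unit 1; 1 ft³ remain.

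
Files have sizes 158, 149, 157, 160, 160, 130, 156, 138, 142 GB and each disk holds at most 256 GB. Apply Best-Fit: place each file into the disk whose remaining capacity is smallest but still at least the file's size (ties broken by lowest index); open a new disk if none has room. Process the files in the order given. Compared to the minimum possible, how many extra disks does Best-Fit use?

0

Best-Fit: [158] [149] [157] [160] [160] [130] [156] [138] [142] → 9 disks.
9 files exceed 128 GB (half the capacity), and no two of those can share a disk, so at least 9 disks are needed.
So 9 is already optimal.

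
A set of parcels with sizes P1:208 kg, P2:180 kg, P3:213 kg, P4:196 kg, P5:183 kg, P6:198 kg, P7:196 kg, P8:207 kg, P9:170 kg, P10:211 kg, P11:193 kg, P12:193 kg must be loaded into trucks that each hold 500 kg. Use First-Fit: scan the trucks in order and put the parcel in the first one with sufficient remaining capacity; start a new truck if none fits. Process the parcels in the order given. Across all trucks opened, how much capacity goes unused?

Put P1 (208 kg) in truck 1; 292 kg remain.
Put P2 (180 kg) in truck 1; 112 kg remain.
Put P3 (213 kg) in truck 2; 287 kg remain.
Put P4 (196 kg) in truck 2; 91 kg remain.
Put P5 (183 kg) in truck 3; 317 kg remain.
Put P6 (198 kg) in truck 3; 119 kg remain.
Put P7 (196 kg) in truck 4; 304 kg remain.
Put P8 (207 kg) in truck 4; 97 kg remain.
Put P9 (170 kg) in truck 5; 330 kg remain.
Put P10 (211 kg) in truck 5; 119 kg remain.
Put P11 (193 kg) in truck 6; 307 kg remain.
Put P12 (193 kg) in truck 6; 114 kg remain.
6 trucks × 500 kg = 3000 kg; used 2348 kg; unused 652 kg.

652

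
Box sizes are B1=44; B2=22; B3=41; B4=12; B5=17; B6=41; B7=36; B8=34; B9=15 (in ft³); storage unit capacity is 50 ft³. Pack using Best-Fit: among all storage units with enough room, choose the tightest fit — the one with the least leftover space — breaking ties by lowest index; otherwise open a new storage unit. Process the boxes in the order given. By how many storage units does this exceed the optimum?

Best-Fit: [44] [22,12,15] [41] [17] [41] [36] [34] → 7 storage units.
Total size 262 ft³; any packing needs at least ⌈262/50⌉ = 6 storage units.
An optimal packing achieves that bound: [44] [41] [41] [36,12] [34,15] [22,17] → 6 storage units.
Excess: 7 − 6 = 1.

1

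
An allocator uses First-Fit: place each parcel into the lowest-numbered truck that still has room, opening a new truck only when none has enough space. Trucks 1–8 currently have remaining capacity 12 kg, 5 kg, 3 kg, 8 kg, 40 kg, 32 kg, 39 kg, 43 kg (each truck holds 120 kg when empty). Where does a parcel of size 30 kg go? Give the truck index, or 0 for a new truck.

5

Trucks with room: truck 5 (40 kg), truck 6 (32 kg), truck 7 (39 kg), truck 8 (43 kg).
The first with room is truck 5.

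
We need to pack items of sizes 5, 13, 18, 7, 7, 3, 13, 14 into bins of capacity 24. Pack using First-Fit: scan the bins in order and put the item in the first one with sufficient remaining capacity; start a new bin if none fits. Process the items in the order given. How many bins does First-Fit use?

5 → bin 1 (remaining 19)
13 → bin 1 (remaining 6)
18 → bin 2 (remaining 6)
7 → bin 3 (remaining 17)
7 → bin 3 (remaining 10)
3 → bin 1 (remaining 3)
13 → bin 4 (remaining 11)
14 → bin 5 (remaining 10)

5 bins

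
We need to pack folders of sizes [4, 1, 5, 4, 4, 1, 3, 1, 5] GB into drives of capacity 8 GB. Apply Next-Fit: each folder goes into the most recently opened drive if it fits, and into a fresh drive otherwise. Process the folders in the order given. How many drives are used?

Put 4 GB in drive 1; 4 GB remain.
Put 1 GB in drive 1; 3 GB remain.
Put 5 GB in drive 2; 3 GB remain.
Put 4 GB in drive 3; 4 GB remain.
Put 4 GB in drive 3; 0 GB remain.
Put 1 GB in drive 4; 7 GB remain.
Put 3 GB in drive 4; 4 GB remain.
Put 1 GB in drive 4; 3 GB remain.
Put 5 GB in drive 5; 3 GB remain.
Final drives: [4,1] [5] [4,4] [1,3,1] [5].

5 drives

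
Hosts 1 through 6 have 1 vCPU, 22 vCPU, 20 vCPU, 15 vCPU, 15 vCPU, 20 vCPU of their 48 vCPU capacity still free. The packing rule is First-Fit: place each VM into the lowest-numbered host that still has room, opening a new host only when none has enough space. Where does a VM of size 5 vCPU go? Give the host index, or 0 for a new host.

Hosts with room: host 2 (22 vCPU), host 3 (20 vCPU), host 4 (15 vCPU), host 5 (15 vCPU), host 6 (20 vCPU).
The first with room is host 2.

2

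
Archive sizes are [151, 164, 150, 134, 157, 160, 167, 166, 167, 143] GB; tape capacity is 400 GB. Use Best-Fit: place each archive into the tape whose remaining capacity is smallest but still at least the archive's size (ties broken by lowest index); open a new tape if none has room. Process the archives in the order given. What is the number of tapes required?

5

Put 151 GB in tape 1; 249 GB remain.
Put 164 GB in tape 1; 85 GB remain.
Put 150 GB in tape 2; 250 GB remain.
Put 134 GB in tape 2; 116 GB remain.
Put 157 GB in tape 3; 243 GB remain.
Put 160 GB in tape 3; 83 GB remain.
Put 167 GB in tape 4; 233 GB remain.
Put 166 GB in tape 4; 67 GB remain.
Put 167 GB in tape 5; 233 GB remain.
Put 143 GB in tape 5; 90 GB remain.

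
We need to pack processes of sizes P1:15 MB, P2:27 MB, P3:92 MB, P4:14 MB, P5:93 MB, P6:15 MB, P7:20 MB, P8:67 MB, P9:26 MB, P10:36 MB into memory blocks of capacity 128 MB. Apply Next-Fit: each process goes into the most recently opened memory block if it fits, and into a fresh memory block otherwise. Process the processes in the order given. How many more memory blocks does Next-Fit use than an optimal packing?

1

Next-Fit: [15,27] [92,14] [93,15,20] [67,26] [36] → 5 memory blocks.
Total size 405 MB; any packing needs at least ⌈405/128⌉ = 4 memory blocks.
An optimal packing achieves that bound: [93,27] [92,36] [67,26,20,15] [15,14] → 4 memory blocks.
Excess: 5 − 4 = 1.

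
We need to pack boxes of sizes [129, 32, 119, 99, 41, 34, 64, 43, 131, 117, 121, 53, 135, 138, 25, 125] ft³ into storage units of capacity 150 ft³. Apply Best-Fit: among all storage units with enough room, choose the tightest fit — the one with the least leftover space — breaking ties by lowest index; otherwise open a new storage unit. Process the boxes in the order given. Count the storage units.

storage unit 1: place 129 ft³, 21 ft³ left
storage unit 2: place 32 ft³, 118 ft³ left
storage unit 3: place 119 ft³, 31 ft³ left
storage unit 2: place 99 ft³, 19 ft³ left
storage unit 4: place 41 ft³, 109 ft³ left
storage unit 4: place 34 ft³, 75 ft³ left
storage unit 4: place 64 ft³, 11 ft³ left
storage unit 5: place 43 ft³, 107 ft³ left
storage unit 6: place 131 ft³, 19 ft³ left
storage unit 7: place 117 ft³, 33 ft³ left
storage unit 8: place 121 ft³, 29 ft³ left
storage unit 5: place 53 ft³, 54 ft³ left
storage unit 9: place 135 ft³, 15 ft³ left
storage unit 10: place 138 ft³, 12 ft³ left
storage unit 8: place 25 ft³, 4 ft³ left
storage unit 11: place 125 ft³, 25 ft³ left
Final storage units: [129] [32,99] [119] [41,34,64] [43,53] [131] [117] [121,25] [135] [138] [125].

11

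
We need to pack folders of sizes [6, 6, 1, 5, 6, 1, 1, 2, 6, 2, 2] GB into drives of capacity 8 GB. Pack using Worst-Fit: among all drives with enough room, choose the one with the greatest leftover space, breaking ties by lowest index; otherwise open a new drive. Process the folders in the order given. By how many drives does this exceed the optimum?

0

Worst-Fit: [6,1] [6,1] [5,1,2] [6,2] [6,2] → 5 drives.
Total size 38 GB; any packing needs at least ⌈38/8⌉ = 5 drives.
So 5 is already optimal.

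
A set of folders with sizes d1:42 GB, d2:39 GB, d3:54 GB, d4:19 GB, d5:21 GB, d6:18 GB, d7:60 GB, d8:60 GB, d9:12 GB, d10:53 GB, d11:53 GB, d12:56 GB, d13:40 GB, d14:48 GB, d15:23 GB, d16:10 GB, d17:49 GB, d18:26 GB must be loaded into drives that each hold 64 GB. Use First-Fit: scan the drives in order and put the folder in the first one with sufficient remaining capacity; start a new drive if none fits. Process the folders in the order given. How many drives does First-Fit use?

13 drives

Put d1 (42 GB) in drive 1; 22 GB remain.
Put d2 (39 GB) in drive 2; 25 GB remain.
Put d3 (54 GB) in drive 3; 10 GB remain.
Put d4 (19 GB) in drive 1; 3 GB remain.
Put d5 (21 GB) in drive 2; 4 GB remain.
Put d6 (18 GB) in drive 4; 46 GB remain.
Put d7 (60 GB) in drive 5; 4 GB remain.
Put d8 (60 GB) in drive 6; 4 GB remain.
Put d9 (12 GB) in drive 4; 34 GB remain.
Put d10 (53 GB) in drive 7; 11 GB remain.
Put d11 (53 GB) in drive 8; 11 GB remain.
Put d12 (56 GB) in drive 9; 8 GB remain.
Put d13 (40 GB) in drive 10; 24 GB remain.
Put d14 (48 GB) in drive 11; 16 GB remain.
Put d15 (23 GB) in drive 4; 11 GB remain.
Put d16 (10 GB) in drive 3; 0 GB remain.
Put d17 (49 GB) in drive 12; 15 GB remain.
Put d18 (26 GB) in drive 13; 38 GB remain.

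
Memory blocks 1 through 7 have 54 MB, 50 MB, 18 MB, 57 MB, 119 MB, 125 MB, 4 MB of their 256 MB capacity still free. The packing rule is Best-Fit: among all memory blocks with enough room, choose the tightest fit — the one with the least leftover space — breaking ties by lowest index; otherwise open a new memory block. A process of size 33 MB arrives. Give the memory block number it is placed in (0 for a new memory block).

Memory blocks with room: memory block 1 (54 MB), memory block 2 (50 MB), memory block 4 (57 MB), memory block 5 (119 MB), memory block 6 (125 MB).
Tightest fit is memory block 2 with 50 MB free.

2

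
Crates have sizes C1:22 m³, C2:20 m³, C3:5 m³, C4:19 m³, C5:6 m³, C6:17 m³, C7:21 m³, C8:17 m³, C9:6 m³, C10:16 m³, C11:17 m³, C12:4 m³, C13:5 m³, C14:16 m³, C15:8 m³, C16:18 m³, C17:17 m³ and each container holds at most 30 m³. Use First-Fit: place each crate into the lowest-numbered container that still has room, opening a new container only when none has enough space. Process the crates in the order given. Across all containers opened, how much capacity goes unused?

96

container 1: place C1 (22 m³), 8 m³ left
container 2: place C2 (20 m³), 10 m³ left
container 1: place C3 (5 m³), 3 m³ left
container 3: place C4 (19 m³), 11 m³ left
container 2: place C5 (6 m³), 4 m³ left
container 4: place C6 (17 m³), 13 m³ left
container 5: place C7 (21 m³), 9 m³ left
container 6: place C8 (17 m³), 13 m³ left
container 3: place C9 (6 m³), 5 m³ left
container 7: place C10 (16 m³), 14 m³ left
container 8: place C11 (17 m³), 13 m³ left
container 2: place C12 (4 m³), 0 m³ left
container 3: place C13 (5 m³), 0 m³ left
container 9: place C14 (16 m³), 14 m³ left
container 4: place C15 (8 m³), 5 m³ left
container 10: place C16 (18 m³), 12 m³ left
container 11: place C17 (17 m³), 13 m³ left
11 containers × 30 m³ = 330 m³; used 234 m³; unused 96 m³.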